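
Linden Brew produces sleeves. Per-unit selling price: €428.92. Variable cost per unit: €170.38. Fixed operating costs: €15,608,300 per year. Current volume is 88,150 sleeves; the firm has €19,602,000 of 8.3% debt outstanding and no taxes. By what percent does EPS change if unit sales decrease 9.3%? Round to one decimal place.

-38.2%

At 88,150 units, contribution = 88,150 × €258.54 = €22,790,301.00.
Subtracting fixed costs: EBIT = €22,790,301.00 − €15,608,300 = €7,182,001.00.
Interest = €1,626,966.00, so EBIT − I = €5,555,035.00.
Degree of combined leverage = contribution ÷ (EBIT − I) = €22,790,301.00 ÷ €5,555,035.00 = 4.1026.
EPS therefore changes by 4.1026 × (-9.3%) = -38.2%.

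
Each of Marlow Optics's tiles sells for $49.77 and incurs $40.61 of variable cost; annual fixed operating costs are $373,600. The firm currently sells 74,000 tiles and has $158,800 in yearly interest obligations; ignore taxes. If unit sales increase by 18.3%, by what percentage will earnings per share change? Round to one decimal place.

+85.3%

Total contribution margin = 74,000 × $9.16 = $677,840.00.
EBIT = $677,840.00 − $373,600 = $304,240.00.
Interest = $158,800.00, so EBIT − I = $145,440.00.
Degree of combined leverage = contribution ÷ (EBIT − I) = $677,840.00 ÷ $145,440.00 = 4.6606.
EPS therefore changes by 4.6606 × (+18.3%) = +85.3%.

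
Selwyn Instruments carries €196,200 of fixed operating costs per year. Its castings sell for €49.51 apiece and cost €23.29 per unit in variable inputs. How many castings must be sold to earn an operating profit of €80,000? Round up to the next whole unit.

10,534 castings

Each unit contributes €49.51 − €23.29 = €26.22.
Need Q such that Q × €26.22 − €196,200 = €80,000, i.e. Q = €276,200 / €26.22 = 10,533.94 → 10,534.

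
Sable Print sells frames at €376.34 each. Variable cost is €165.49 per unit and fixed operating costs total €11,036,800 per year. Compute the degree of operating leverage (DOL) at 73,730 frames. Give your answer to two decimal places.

Total contribution margin = 73,730 × €210.85 = €15,545,970.50.
Operating income = contribution − fixed costs = €15,545,970.50 − €11,036,800 = €4,509,170.50.
So DOL = total CM / EBIT = €15,545,970.50 / €4,509,170.50 = 3.4476.

3.45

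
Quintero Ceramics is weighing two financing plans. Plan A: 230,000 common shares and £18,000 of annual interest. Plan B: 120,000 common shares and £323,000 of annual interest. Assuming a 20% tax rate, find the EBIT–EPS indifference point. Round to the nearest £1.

At indifference, (EBIT − 18,000)(1 − t)/230,000 = (EBIT − 323,000)(1 − t)/120,000.
Cancelling (1 − t) and cross-multiplying: 120,000·(EBIT − 18,000) = 230,000·(EBIT − 323,000).
EBIT × (230,000 − 120,000) = 323,000 × 230,000 − 18,000 × 120,000 = 72,130,000,000, so EBIT = 72,130,000,000 ÷ 110,000 = 655,727.27.

£655,727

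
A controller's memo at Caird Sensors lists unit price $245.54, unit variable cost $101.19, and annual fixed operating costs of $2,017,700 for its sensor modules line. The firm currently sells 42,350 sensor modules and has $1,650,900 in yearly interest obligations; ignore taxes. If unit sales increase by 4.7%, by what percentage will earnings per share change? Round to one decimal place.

At 42,350 units, contribution = 42,350 × $144.35 = $6,113,222.50.
Operating income = contribution − fixed costs = $6,113,222.50 − $2,017,700 = $4,095,522.50.
After interest of $1,650,900.00, pre-tax earnings = $2,444,622.50.
DCL = total CM / (EBIT − I) = $6,113,222.50 / $2,444,622.50 = 2.5007.
%ΔEPS = DCL × %ΔSales = 2.5007 × +4.7% = +11.8%.

+11.8%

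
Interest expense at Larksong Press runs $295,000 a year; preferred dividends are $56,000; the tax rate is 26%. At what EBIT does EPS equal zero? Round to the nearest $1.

Grossing the preferred dividend up to pre-tax terms: $56,000 / (1 − 0.26) = $75,675.68.
EPS = 0 when EBIT covers interest plus the pre-tax preferred burden: $295,000 + $75,675.68 = $370,675.68.

$370,676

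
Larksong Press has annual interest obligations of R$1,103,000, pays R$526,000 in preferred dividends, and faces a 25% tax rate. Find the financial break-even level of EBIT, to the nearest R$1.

Preferred dividends are paid after tax, so their pre-tax equivalent is R$526,000 ÷ (1 − 0.25) = R$701,333.33.
Financial break-even EBIT = interest + D_p ÷ (1 − t) = R$1,103,000 + R$701,333.33 = R$1,804,333.33.

R$1,804,333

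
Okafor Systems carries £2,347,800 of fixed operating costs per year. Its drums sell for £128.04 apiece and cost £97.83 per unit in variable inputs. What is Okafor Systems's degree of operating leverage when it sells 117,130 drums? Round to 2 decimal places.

2.97

At 117,130 units, contribution = 117,130 × £30.21 = £3,538,497.30.
Subtracting fixed costs: EBIT = £3,538,497.30 − £2,347,800 = £1,190,697.30.
DOL = contribution ÷ EBIT = £3,538,497.30 ÷ £1,190,697.30 = 2.9718.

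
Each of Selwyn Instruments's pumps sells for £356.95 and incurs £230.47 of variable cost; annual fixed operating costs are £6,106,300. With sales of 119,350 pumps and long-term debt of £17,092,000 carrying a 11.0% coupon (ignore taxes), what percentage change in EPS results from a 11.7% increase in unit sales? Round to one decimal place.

+24.8%

At 119,350 units, contribution = 119,350 × £126.48 = £15,095,388.00.
Operating income = contribution − fixed costs = £15,095,388.00 − £6,106,300 = £8,989,088.00.
Interest = £1,880,120.00, so EBIT − I = £7,108,968.00.
DCL = total CM / (EBIT − I) = £15,095,388.00 / £7,108,968.00 = 2.1234.
EPS therefore changes by 2.1234 × (+11.7%) = +24.8%.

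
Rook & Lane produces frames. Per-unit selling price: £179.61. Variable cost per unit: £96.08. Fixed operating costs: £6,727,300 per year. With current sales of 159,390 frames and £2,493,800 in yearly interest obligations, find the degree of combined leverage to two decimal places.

At 159,390 units, contribution = 159,390 × £83.53 = £13,313,846.70.
Operating income = contribution − fixed costs = £13,313,846.70 − £6,727,300 = £6,586,546.70. Interest = £2,493,800.00, so EBIT − I = £4,092,746.70.
Degree of total leverage = total CM / (EBIT − interest) = £13,313,846.70 / £4,092,746.70 = 3.2530.

3.25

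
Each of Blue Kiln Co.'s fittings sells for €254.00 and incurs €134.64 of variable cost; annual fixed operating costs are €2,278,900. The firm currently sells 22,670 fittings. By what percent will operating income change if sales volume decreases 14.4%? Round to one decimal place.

Contribution at this volume is 22,670 × €119.36 = €2,705,891.20.
Operating income = contribution − fixed costs = €2,705,891.20 − €2,278,900 = €426,991.20.
So DOL = total CM / EBIT = €2,705,891.20 / €426,991.20 = 6.3371.
So EBIT moves 6.3371 × (-14.4%) = -91.3%.

-91.3%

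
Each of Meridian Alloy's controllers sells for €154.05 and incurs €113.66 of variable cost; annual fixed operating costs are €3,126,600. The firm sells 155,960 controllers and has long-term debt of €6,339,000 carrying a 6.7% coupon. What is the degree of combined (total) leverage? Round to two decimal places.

At 155,960 units, contribution = 155,960 × €40.39 = €6,299,224.40.
EBIT = €6,299,224.40 − €3,126,600 = €3,172,624.40. Interest = €424,713.00, so EBIT − I = €2,747,911.40.
DCL = contribution ÷ (EBIT − I) = €6,299,224.40 ÷ €2,747,911.40 = 2.2924.

2.29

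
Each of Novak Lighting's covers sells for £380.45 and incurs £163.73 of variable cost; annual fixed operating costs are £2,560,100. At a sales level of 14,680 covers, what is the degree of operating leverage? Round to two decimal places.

At 14,680 units, contribution = 14,680 × £216.72 = £3,181,449.60.
Subtracting fixed costs: EBIT = £3,181,449.60 − £2,560,100 = £621,349.60.
DOL = contribution ÷ EBIT = £3,181,449.60 ÷ £621,349.60 = 5.1202.

5.12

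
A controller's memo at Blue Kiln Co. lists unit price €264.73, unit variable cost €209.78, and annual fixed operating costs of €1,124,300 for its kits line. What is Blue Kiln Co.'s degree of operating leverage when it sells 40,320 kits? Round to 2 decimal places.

2.03

At 40,320 units, contribution = 40,320 × €54.95 = €2,215,584.00.
EBIT = €2,215,584.00 − €1,124,300 = €1,091,284.00.
So DOL = total CM / EBIT = €2,215,584.00 / €1,091,284.00 = 2.0303.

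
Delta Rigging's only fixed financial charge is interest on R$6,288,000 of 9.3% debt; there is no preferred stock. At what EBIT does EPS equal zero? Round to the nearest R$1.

R$584,784

Annual interest = 9.3% × R$6,288,000 = R$584,784.00.
With no preferred dividends, EPS = 0 when EBIT exactly covers interest, so the financial break-even EBIT is R$584,784.00.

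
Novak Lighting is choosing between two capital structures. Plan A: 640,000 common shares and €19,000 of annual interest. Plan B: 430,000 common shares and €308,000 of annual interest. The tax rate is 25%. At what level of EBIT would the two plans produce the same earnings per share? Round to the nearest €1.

Set EPS_A = EPS_B: (EBIT − €19,000)(1 − 0.25) ÷ 640,000 = (EBIT − €308,000)(1 − 0.25) ÷ 430,000.
The (1 − t) factor cancels: (EBIT − 19,000) × 430,000 = (EBIT − 308,000) × 640,000.
EBIT × (640,000 − 430,000) = 308,000 × 640,000 − 19,000 × 430,000 = 188,950,000,000, so EBIT = 188,950,000,000 ÷ 210,000 = 899,761.90.

€899,762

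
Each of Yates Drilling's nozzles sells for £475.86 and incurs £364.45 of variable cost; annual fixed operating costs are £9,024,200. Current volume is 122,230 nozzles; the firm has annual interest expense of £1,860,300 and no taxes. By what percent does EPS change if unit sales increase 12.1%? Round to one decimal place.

Total contribution margin = 122,230 × £111.41 = £13,617,644.30.
EBIT = £13,617,644.30 − £9,024,200 = £4,593,444.30.
After interest of £1,860,300.00, pre-tax earnings = £2,733,144.30.
Degree of combined leverage = contribution ÷ (EBIT − I) = £13,617,644.30 ÷ £2,733,144.30 = 4.9824.
EPS therefore changes by 4.9824 × (+12.1%) = +60.3%.

+60.3%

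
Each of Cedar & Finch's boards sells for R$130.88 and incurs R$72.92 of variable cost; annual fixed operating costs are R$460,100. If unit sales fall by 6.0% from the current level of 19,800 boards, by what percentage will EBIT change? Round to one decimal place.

At 19,800 units, contribution = 19,800 × R$57.96 = R$1,147,608.00.
Operating income = contribution − fixed costs = R$1,147,608.00 − R$460,100 = R$687,508.00.
Degree of operating leverage = R$1,147,608.00 / R$687,508.00 = 1.6692.
Operating income changes by 1.6692 × -6.0% = -10.0%.

-10.0%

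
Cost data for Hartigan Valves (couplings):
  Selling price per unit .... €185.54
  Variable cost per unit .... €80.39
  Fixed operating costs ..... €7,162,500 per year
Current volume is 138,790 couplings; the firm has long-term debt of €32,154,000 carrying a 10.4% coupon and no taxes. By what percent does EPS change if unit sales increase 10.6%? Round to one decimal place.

+37.8%

Total contribution margin = 138,790 × €105.15 = €14,593,768.50.
EBIT = €14,593,768.50 − €7,162,500 = €7,431,268.50.
Interest = €3,344,016.00, so EBIT − I = €4,087,252.50.
Degree of combined leverage = contribution ÷ (EBIT − I) = €14,593,768.50 ÷ €4,087,252.50 = 3.5706.
%ΔEPS = DCL × %ΔSales = 3.5706 × +10.6% = +37.8%.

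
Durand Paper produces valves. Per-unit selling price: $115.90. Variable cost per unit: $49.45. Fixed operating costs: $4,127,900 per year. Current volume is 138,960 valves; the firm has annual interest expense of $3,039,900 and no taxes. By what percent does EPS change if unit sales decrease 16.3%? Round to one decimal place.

Total contribution margin = 138,960 × $66.45 = $9,233,892.00.
EBIT = $9,233,892.00 − $4,127,900 = $5,105,992.00.
After interest of $3,039,900.00, pre-tax earnings = $2,066,092.00.
DCL = total CM / (EBIT − I) = $9,233,892.00 / $2,066,092.00 = 4.4693.
%ΔEPS = DCL × %ΔSales = 4.4693 × -16.3% = -72.8%.

-72.8%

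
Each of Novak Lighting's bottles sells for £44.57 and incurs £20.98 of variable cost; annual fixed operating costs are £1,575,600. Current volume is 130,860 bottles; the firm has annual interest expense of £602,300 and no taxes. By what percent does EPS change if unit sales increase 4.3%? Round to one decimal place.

Contribution at this volume is 130,860 × £23.59 = £3,086,987.40.
EBIT = £3,086,987.40 − £1,575,600 = £1,511,387.40.
Interest = £602,300.00, so EBIT − I = £909,087.40.
DCL = total CM / (EBIT − I) = £3,086,987.40 / £909,087.40 = 3.3957.
%ΔEPS = DCL × %ΔSales = 3.3957 × +4.3% = +14.6%.

+14.6%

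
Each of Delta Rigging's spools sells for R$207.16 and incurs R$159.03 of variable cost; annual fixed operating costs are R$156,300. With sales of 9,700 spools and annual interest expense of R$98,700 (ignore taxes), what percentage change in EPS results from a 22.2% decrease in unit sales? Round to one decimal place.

At 9,700 units, contribution = 9,700 × R$48.13 = R$466,861.00.
Operating income = contribution − fixed costs = R$466,861.00 − R$156,300 = R$310,561.00.
Interest = R$98,700.00, so EBIT − I = R$211,861.00.
Degree of combined leverage = contribution ÷ (EBIT − I) = R$466,861.00 ÷ R$211,861.00 = 2.2036.
%ΔEPS = DCL × %ΔSales = 2.2036 × -22.2% = -48.9%.

-48.9%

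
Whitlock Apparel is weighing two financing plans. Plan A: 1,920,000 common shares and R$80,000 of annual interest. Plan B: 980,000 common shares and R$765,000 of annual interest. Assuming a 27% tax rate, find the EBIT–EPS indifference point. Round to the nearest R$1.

Set EPS_A = EPS_B: (EBIT − R$80,000)(1 − 0.27) ÷ 1,920,000 = (EBIT − R$765,000)(1 − 0.27) ÷ 980,000.
The (1 − t) factor cancels: (EBIT − 80,000) × 980,000 = (EBIT − 765,000) × 1,920,000.
EBIT × (1,920,000 − 980,000) = 765,000 × 1,920,000 − 80,000 × 980,000 = 1,390,400,000,000, so EBIT = 1,390,400,000,000 ÷ 940,000 = 1,479,148.94.

R$1,479,149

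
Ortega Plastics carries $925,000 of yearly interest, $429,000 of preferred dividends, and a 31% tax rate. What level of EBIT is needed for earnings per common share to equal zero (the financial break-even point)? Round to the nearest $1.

Grossing the preferred dividend up to pre-tax terms: $429,000 / (1 − 0.31) = $621,739.13.
EPS = 0 when EBIT covers interest plus the pre-tax preferred burden: $925,000 + $621,739.13 = $1,546,739.13.

$1,546,739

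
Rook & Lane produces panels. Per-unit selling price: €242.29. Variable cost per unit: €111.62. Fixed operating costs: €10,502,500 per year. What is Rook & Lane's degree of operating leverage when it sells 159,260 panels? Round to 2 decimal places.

Total contribution margin = 159,260 × €130.67 = €20,810,504.20.
EBIT = €20,810,504.20 − €10,502,500 = €10,308,004.20.
So DOL = total CM / EBIT = €20,810,504.20 / €10,308,004.20 = 2.0189.

2.02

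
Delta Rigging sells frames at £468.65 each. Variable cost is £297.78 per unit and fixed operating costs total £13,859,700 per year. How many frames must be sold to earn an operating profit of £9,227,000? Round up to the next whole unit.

135,113 frames

Each unit contributes £468.65 − £297.78 = £170.87.
Units = (FC + target) / CM = (£13,859,700 + £9,227,000) / £170.87 = 135,112.66, so 135,113 frames.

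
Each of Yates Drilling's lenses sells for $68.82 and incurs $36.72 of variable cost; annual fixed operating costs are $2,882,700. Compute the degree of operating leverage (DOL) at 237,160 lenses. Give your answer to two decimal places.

Total contribution margin = 237,160 × $32.10 = $7,612,836.00.
EBIT = $7,612,836.00 − $2,882,700 = $4,730,136.00.
So DOL = total CM / EBIT = $7,612,836.00 / $4,730,136.00 = 1.6094.

1.61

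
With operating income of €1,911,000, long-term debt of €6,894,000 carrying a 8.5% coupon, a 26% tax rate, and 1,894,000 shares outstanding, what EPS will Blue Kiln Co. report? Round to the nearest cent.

€0.52

Interest = €585,990.00, so EBT = €1,911,000 − €585,990.00 = €1,325,010.00.
Net income = €1,325,010.00 × (1 − 0.26) = €980,507.40.
EPS = €980,507.40 ÷ 1,894,000 = €0.52.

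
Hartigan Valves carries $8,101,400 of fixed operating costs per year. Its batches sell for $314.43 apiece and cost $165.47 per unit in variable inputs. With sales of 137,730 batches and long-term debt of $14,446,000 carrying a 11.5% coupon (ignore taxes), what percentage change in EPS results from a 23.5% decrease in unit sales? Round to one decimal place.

Total contribution margin = 137,730 × $148.96 = $20,516,260.80.
EBIT = $20,516,260.80 − $8,101,400 = $12,414,860.80.
After interest of $1,661,290.00, pre-tax earnings = $10,753,570.80.
Degree of combined leverage = contribution ÷ (EBIT − I) = $20,516,260.80 ÷ $10,753,570.80 = 1.9079.
%ΔEPS = DCL × %ΔSales = 1.9079 × -23.5% = -44.8%.

-44.8%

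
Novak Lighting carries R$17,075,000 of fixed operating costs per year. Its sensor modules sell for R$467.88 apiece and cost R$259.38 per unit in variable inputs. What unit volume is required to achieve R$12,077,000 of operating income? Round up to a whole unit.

Unit CM = price − variable cost = R$467.88 − R$259.38 = R$208.50.
Need Q such that Q × R$208.50 − R$17,075,000 = R$12,077,000, i.e. Q = R$29,152,000 / R$208.50 = 139,817.75 → 139,818.

139,818 sensor modules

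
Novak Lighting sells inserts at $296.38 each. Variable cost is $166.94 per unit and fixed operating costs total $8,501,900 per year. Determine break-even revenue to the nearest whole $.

CM per unit = $296.38 − $166.94 = $129.44; CM ratio = $129.44 / $296.38 = 0.4367.
Break-even revenue = fixed costs × price ÷ CM = $8,501,900 × $296.38 ÷ $129.44 = $19,466,881.

$19,466,881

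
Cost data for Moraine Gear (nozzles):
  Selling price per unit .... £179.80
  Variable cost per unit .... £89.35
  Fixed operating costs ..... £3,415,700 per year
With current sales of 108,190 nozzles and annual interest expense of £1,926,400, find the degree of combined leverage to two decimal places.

At 108,190 units, contribution = 108,190 × £90.45 = £9,785,785.50.
Operating income = contribution − fixed costs = £9,785,785.50 − £3,415,700 = £6,370,085.50. Interest = £1,926,400.00.
DOL = £9,785,785.50 ÷ £6,370,085.50 = 1.5362; DFL = £6,370,085.50 ÷ £4,443,685.50 = 1.4335.
DCL = DOL × DFL = 1.5362 × 1.4335 = 2.2021.

2.20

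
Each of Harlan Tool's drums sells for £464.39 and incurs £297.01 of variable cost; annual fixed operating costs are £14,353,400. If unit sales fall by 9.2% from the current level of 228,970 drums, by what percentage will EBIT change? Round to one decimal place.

Total contribution margin = 228,970 × £167.38 = £38,324,998.60.
Operating income = contribution − fixed costs = £38,324,998.60 − £14,353,400 = £23,971,598.60.
So DOL = total CM / EBIT = £38,324,998.60 / £23,971,598.60 = 1.5988.
So EBIT moves 1.5988 × (-9.2%) = -14.7%.

-14.7%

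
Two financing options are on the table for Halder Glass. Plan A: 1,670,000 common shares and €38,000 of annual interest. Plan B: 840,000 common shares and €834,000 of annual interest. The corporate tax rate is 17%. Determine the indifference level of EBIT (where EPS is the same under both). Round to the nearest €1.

Set EPS_A = EPS_B: (EBIT − €38,000)(1 − 0.17) ÷ 1,670,000 = (EBIT − €834,000)(1 − 0.17) ÷ 840,000.
The (1 − t) factor cancels: (EBIT − 38,000) × 840,000 = (EBIT − 834,000) × 1,670,000.
EBIT × (1,670,000 − 840,000) = 834,000 × 1,670,000 − 38,000 × 840,000 = 1,360,860,000,000, so EBIT = 1,360,860,000,000 ÷ 830,000 = 1,639,590.36.

€1,639,590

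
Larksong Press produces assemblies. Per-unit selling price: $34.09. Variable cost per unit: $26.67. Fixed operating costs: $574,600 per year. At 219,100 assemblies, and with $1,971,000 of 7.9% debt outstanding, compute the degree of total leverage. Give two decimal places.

1.82

Total contribution margin = 219,100 × $7.42 = $1,625,722.00.
Subtracting fixed costs: EBIT = $1,625,722.00 − $574,600 = $1,051,122.00. Interest = $155,709.00, so EBIT − I = $895,413.00.
Degree of total leverage = total CM / (EBIT − interest) = $1,625,722.00 / $895,413.00 = 1.8156.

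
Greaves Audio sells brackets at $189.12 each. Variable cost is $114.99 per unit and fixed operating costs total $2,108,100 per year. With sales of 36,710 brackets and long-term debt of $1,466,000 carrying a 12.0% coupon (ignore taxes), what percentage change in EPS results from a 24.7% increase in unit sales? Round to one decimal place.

Total contribution margin = 36,710 × $74.13 = $2,721,312.30.
Subtracting fixed costs: EBIT = $2,721,312.30 − $2,108,100 = $613,212.30.
Interest = $175,920.00, so EBIT − I = $437,292.30.
Degree of combined leverage = contribution ÷ (EBIT − I) = $2,721,312.30 ÷ $437,292.30 = 6.2231.
EPS therefore changes by 6.2231 × (+24.7%) = +153.7%.

+153.7%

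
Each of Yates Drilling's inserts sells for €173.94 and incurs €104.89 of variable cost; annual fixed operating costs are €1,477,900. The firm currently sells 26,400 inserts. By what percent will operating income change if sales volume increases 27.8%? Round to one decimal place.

+146.9%

Contribution at this volume is 26,400 × €69.05 = €1,822,920.00.
EBIT = €1,822,920.00 − €1,477,900 = €345,020.00.
So DOL = total CM / EBIT = €1,822,920.00 / €345,020.00 = 5.2835.
So EBIT moves 5.2835 × (+27.8%) = +146.9%.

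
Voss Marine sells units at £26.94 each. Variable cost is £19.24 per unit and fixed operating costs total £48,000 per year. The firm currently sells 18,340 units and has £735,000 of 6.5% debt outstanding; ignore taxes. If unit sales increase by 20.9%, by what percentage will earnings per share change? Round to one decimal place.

Total contribution margin = 18,340 × £7.70 = £141,218.00.
Subtracting fixed costs: EBIT = £141,218.00 − £48,000 = £93,218.00.
After interest of £47,775.00, pre-tax earnings = £45,443.00.
DCL = total CM / (EBIT − I) = £141,218.00 / £45,443.00 = 3.1076.
%ΔEPS = DCL × %ΔSales = 3.1076 × +20.9% = +64.9%.

+64.9%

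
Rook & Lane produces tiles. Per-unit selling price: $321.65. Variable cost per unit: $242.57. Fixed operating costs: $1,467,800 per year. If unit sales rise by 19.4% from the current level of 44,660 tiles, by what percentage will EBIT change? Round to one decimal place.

Total contribution margin = 44,660 × $79.08 = $3,531,712.80.
Subtracting fixed costs: EBIT = $3,531,712.80 − $1,467,800 = $2,063,912.80.
Degree of operating leverage = $3,531,712.80 / $2,063,912.80 = 1.7112.
%ΔEBIT = DOL × %ΔSales = 1.7112 × +19.4% = +33.2%.

+33.2%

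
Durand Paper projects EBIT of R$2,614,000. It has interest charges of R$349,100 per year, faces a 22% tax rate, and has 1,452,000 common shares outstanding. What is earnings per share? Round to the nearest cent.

Interest = R$349,100.00, so EBT = R$2,614,000 − R$349,100.00 = R$2,264,900.00.
Net income = R$2,264,900.00 × (1 − 0.22) = R$1,766,622.00.
Per share: R$1,766,622.00 / 1,452,000 shares = R$1.22.

R$1.22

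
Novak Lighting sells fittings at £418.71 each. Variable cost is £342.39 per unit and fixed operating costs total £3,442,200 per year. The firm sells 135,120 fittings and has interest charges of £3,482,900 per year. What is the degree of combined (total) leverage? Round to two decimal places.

Contribution at this volume is 135,120 × £76.32 = £10,312,358.40.
Operating income = contribution − fixed costs = £10,312,358.40 − £3,442,200 = £6,870,158.40. Interest = £3,482,900.00, so EBIT − I = £3,387,258.40.
Degree of total leverage = total CM / (EBIT − interest) = £10,312,358.40 / £3,387,258.40 = 3.0445.

3.04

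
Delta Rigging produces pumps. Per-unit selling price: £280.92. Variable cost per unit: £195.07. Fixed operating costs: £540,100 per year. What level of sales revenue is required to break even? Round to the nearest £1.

Contribution margin per unit = £280.92 − £195.07 = £85.85, a CM ratio of £85.85 ÷ £280.92 = 0.3056.
Break-even revenue = fixed costs × price ÷ CM = £540,100 × £280.92 ÷ £85.85 = £1,767,325.

£1,767,325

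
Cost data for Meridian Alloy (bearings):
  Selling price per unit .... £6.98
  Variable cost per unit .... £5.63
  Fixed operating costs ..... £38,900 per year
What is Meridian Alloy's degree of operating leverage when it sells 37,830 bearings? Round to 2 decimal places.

At 37,830 units, contribution = 37,830 × £1.35 = £51,070.50.
Subtracting fixed costs: EBIT = £51,070.50 − £38,900 = £12,170.50.
So DOL = total CM / EBIT = £51,070.50 / £12,170.50 = 4.1963.

4.20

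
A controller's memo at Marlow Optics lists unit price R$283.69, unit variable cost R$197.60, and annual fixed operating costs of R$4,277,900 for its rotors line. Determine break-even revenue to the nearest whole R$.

Contribution margin per unit = R$283.69 − R$197.60 = R$86.09, a CM ratio of R$86.09 ÷ R$283.69 = 0.3035.
Break-even sales = FC ÷ CM ratio = R$4,277,900 × R$283.69 / R$86.09 = R$14,096,846.

R$14,096,846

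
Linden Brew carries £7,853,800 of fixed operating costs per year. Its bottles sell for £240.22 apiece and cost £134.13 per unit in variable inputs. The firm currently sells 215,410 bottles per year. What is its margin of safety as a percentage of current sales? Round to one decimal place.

Unit CM = price − variable cost = £240.22 − £134.13 = £106.09. Break-even units = £7,853,800 ÷ £106.09 = 74,029.60; break-even revenue = 74,029.60 × £240.22 = £17,783,389.91.
Current sales = 215,410 × £240.22 = £51,745,790.20.
Margin of safety = (£51,745,790.20 − £17,783,389.91) ÷ £51,745,790.20 = 65.6%.

65.6%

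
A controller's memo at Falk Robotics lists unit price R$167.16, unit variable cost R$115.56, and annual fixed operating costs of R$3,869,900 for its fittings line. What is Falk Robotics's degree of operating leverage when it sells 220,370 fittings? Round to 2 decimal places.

At 220,370 units, contribution = 220,370 × R$51.60 = R$11,371,092.00.
Subtracting fixed costs: EBIT = R$11,371,092.00 − R$3,869,900 = R$7,501,192.00.
DOL = contribution ÷ EBIT = R$11,371,092.00 ÷ R$7,501,192.00 = 1.5159.

1.52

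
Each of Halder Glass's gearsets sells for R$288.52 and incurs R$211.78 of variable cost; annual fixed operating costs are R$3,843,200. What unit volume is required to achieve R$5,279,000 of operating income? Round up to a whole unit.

Unit CM = price − variable cost = R$288.52 − R$211.78 = R$76.74.
Required volume = (fixed costs + target profit) ÷ CM = (R$3,843,200 + R$5,279,000) ÷ R$76.74 = 118,871.51, so 118,872 gearsets.

118,872 gearsets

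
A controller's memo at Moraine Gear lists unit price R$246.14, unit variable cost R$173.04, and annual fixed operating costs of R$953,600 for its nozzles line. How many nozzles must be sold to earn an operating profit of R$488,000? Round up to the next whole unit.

Contribution margin per unit = R$246.14 − R$173.04 = R$73.10.
Required volume = (fixed costs + target profit) ÷ CM = (R$953,600 + R$488,000) ÷ R$73.10 = 19,720.93, so 19,721 nozzles.

19,721 nozzles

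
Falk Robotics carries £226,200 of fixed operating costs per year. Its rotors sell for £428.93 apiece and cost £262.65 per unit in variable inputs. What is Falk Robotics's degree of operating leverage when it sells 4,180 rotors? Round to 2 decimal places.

1.48

At 4,180 units, contribution = 4,180 × £166.28 = £695,050.40.
EBIT = £695,050.40 − £226,200 = £468,850.40.
So DOL = total CM / EBIT = £695,050.40 / £468,850.40 = 1.4825.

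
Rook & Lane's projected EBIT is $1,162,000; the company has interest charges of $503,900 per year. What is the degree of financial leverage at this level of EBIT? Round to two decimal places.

Interest = $503,900.00.
DFL = EBIT ÷ (EBIT − I) = $1,162,000 ÷ ($1,162,000 − $503,900.00) = $1,162,000 ÷ $658,100.00 = 1.7657.

1.77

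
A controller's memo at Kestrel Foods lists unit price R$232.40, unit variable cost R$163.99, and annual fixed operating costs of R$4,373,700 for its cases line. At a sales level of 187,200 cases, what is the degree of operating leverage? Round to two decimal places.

At 187,200 units, contribution = 187,200 × R$68.41 = R$12,806,352.00.
Subtracting fixed costs: EBIT = R$12,806,352.00 − R$4,373,700 = R$8,432,652.00.
Degree of operating leverage = R$12,806,352.00 / R$8,432,652.00 = 1.5187.

1.52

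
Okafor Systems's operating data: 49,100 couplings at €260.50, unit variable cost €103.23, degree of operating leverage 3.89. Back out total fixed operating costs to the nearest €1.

Total contribution margin = 49,100 × €157.27 = €7,721,957.00.
Since DOL = CM ÷ EBIT, EBIT = €7,721,957.00 ÷ 3.89 = €1,985,078.92.
And FC = contribution − EBIT = €7,721,957.00 − €1,985,078.92 = €5,736,878.

€5,736,878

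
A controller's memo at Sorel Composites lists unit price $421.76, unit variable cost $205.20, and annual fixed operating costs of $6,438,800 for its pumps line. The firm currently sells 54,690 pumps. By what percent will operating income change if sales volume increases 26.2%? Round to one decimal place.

Contribution at this volume is 54,690 × $216.56 = $11,843,666.40.
Subtracting fixed costs: EBIT = $11,843,666.40 − $6,438,800 = $5,404,866.40.
Degree of operating leverage = $11,843,666.40 / $5,404,866.40 = 2.1913.
%ΔEBIT = DOL × %ΔSales = 2.1913 × +26.2% = +57.4%.

+57.4%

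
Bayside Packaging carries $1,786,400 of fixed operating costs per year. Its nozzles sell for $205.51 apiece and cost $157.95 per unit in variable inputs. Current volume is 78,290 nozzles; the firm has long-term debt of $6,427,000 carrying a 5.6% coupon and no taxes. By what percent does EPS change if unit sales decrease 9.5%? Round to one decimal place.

-22.4%

Contribution at this volume is 78,290 × $47.56 = $3,723,472.40.
EBIT = $3,723,472.40 − $1,786,400 = $1,937,072.40.
After interest of $359,912.00, pre-tax earnings = $1,577,160.40.
Degree of combined leverage = contribution ÷ (EBIT − I) = $3,723,472.40 ÷ $1,577,160.40 = 2.3609.
%ΔEPS = DCL × %ΔSales = 2.3609 × -9.5% = -22.4%.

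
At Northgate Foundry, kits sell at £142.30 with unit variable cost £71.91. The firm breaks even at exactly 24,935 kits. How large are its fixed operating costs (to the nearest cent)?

£1,755,174.65

Unit CM = price − variable cost = £142.30 − £71.91 = £70.39.
Fixed costs = break-even units × CM = 24,935 × £70.39 = £1,755,174.65.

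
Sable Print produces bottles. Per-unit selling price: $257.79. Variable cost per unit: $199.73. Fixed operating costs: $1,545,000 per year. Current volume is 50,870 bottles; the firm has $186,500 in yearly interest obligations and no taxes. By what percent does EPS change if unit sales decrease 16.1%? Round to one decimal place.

Total contribution margin = 50,870 × $58.06 = $2,953,512.20.
Operating income = contribution − fixed costs = $2,953,512.20 − $1,545,000 = $1,408,512.20.
Interest = $186,500.00, so EBIT − I = $1,222,012.20.
DCL = total CM / (EBIT − I) = $2,953,512.20 / $1,222,012.20 = 2.4169.
%ΔEPS = DCL × %ΔSales = 2.4169 × -16.1% = -38.9%.

-38.9%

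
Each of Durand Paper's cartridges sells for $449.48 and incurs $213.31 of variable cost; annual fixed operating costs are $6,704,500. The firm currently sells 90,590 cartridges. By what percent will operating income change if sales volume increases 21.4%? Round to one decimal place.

+31.2%

Contribution at this volume is 90,590 × $236.17 = $21,394,640.30.
Operating income = contribution − fixed costs = $21,394,640.30 − $6,704,500 = $14,690,140.30.
DOL = contribution ÷ EBIT = $21,394,640.30 ÷ $14,690,140.30 = 1.4564.
So EBIT moves 1.4564 × (+21.4%) = +31.2%.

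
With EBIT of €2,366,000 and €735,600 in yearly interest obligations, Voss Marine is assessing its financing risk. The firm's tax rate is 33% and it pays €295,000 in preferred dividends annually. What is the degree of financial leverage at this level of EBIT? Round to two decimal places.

Annual interest charges come to €735,600.00.
Preferred dividends grossed up pre-tax: €295,000 / (1 − 0.33) = €440,298.51.
DFL = EBIT ÷ [EBIT − I − D_p/(1−t)] = €2,366,000 ÷ [€2,366,000 − €735,600.00 − €440,298.51] = €2,366,000 ÷ €1,190,101.49 = 1.9881.

1.99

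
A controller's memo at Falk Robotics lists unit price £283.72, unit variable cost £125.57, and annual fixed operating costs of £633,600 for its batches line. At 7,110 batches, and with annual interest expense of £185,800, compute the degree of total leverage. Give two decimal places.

At 7,110 units, contribution = 7,110 × £158.15 = £1,124,446.50.
Subtracting fixed costs: EBIT = £1,124,446.50 − £633,600 = £490,846.50. Interest = £185,800.00, so EBIT − I = £305,046.50.
DCL = contribution ÷ (EBIT − I) = £1,124,446.50 ÷ £305,046.50 = 3.6861.

3.69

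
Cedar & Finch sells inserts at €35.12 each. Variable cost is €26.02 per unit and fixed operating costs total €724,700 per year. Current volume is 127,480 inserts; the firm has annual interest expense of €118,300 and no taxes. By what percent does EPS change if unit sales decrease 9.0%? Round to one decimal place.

At 127,480 units, contribution = 127,480 × €9.10 = €1,160,068.00.
EBIT = €1,160,068.00 − €724,700 = €435,368.00.
Interest = €118,300.00, so EBIT − I = €317,068.00.
DCL = total CM / (EBIT − I) = €1,160,068.00 / €317,068.00 = 3.6587.
%ΔEPS = DCL × %ΔSales = 3.6587 × -9.0% = -32.9%.

-32.9%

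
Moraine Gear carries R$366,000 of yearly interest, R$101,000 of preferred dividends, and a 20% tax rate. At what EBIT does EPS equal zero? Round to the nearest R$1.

R$492,250

Grossing the preferred dividend up to pre-tax terms: R$101,000 / (1 − 0.20) = R$126,250.00.
Financial break-even EBIT = interest + D_p ÷ (1 − t) = R$366,000 + R$126,250.00 = R$492,250.00.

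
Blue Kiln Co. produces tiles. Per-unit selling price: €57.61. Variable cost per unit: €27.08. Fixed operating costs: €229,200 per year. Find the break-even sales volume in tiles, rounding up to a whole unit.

Contribution margin per unit = €57.61 − €27.08 = €30.53.
Break-even Q = €229,200 / €30.53 = 7,507.37 → 7,508 tiles.

7,508 tiles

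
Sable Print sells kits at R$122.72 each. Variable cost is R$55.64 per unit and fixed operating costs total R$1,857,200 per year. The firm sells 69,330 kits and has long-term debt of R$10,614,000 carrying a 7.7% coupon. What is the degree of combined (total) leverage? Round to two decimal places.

2.35

At 69,330 units, contribution = 69,330 × R$67.08 = R$4,650,656.40.
Operating income = contribution − fixed costs = R$4,650,656.40 − R$1,857,200 = R$2,793,456.40. Interest = R$817,278.00, so EBIT − I = R$1,976,178.40.
DCL = contribution ÷ (EBIT − I) = R$4,650,656.40 ÷ R$1,976,178.40 = 2.3534.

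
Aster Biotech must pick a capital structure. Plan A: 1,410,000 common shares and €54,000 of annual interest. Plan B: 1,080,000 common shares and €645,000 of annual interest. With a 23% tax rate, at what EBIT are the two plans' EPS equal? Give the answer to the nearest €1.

€2,579,182

Set EPS_A = EPS_B: (EBIT − €54,000)(1 − 0.23) ÷ 1,410,000 = (EBIT − €645,000)(1 − 0.23) ÷ 1,080,000.
The (1 − t) factor cancels: (EBIT − 54,000) × 1,080,000 = (EBIT − 645,000) × 1,410,000.
Solving, EBIT = (645,000·1,410,000 − 54,000·1,080,000) / (1,410,000 − 1,080,000) = 851,130,000,000 / 330,000 = 2,579,181.82.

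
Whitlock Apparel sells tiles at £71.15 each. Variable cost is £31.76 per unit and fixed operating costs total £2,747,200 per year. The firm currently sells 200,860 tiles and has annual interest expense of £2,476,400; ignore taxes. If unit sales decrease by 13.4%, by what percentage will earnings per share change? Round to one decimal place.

At 200,860 units, contribution = 200,860 × £39.39 = £7,911,875.40.
EBIT = £7,911,875.40 − £2,747,200 = £5,164,675.40.
Interest = £2,476,400.00, so EBIT − I = £2,688,275.40.
DCL = total CM / (EBIT − I) = £7,911,875.40 / £2,688,275.40 = 2.9431.
%ΔEPS = DCL × %ΔSales = 2.9431 × -13.4% = -39.4%.

-39.4%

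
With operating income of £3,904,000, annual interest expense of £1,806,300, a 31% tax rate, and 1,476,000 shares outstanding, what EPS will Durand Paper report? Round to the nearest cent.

£0.98

Interest = £1,806,300.00, so EBT = £3,904,000 − £1,806,300.00 = £2,097,700.00.
Net income = £2,097,700.00 × (1 − 0.31) = £1,447,413.00.
Per share: £1,447,413.00 / 1,476,000 shares = £0.98.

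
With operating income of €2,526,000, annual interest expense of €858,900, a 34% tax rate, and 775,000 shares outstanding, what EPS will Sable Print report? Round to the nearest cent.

€1.42

Pre-tax income = €2,526,000 − €858,900.00 = €1,667,100.00.
After tax at 34%: net income = €1,667,100.00 × 0.66 = €1,100,286.00.
Per share: €1,100,286.00 / 775,000 shares = €1.42.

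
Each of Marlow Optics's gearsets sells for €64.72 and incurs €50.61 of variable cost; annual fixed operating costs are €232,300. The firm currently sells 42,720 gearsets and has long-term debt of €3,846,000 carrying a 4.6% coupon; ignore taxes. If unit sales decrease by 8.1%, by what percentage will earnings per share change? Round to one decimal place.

At 42,720 units, contribution = 42,720 × €14.11 = €602,779.20.
Subtracting fixed costs: EBIT = €602,779.20 − €232,300 = €370,479.20.
Interest = €176,916.00, so EBIT − I = €193,563.20.
Degree of combined leverage = contribution ÷ (EBIT − I) = €602,779.20 ÷ €193,563.20 = 3.1141.
%ΔEPS = DCL × %ΔSales = 3.1141 × -8.1% = -25.2%.

-25.2%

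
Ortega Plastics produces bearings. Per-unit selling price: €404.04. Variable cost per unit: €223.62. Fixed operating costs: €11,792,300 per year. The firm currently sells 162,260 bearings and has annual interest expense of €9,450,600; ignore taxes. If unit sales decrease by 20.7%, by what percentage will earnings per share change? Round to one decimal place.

-75.4%

Total contribution margin = 162,260 × €180.42 = €29,274,949.20.
Operating income = contribution − fixed costs = €29,274,949.20 − €11,792,300 = €17,482,649.20.
Interest = €9,450,600.00, so EBIT − I = €8,032,049.20.
Degree of combined leverage = contribution ÷ (EBIT − I) = €29,274,949.20 ÷ €8,032,049.20 = 3.6448.
%ΔEPS = DCL × %ΔSales = 3.6448 × -20.7% = -75.4%.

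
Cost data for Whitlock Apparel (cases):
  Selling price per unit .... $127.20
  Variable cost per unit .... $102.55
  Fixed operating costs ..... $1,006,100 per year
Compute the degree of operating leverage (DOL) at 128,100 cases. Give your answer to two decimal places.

Total contribution margin = 128,100 × $24.65 = $3,157,665.00.
Subtracting fixed costs: EBIT = $3,157,665.00 − $1,006,100 = $2,151,565.00.
DOL = contribution ÷ EBIT = $3,157,665.00 ÷ $2,151,565.00 = 1.4676.

1.47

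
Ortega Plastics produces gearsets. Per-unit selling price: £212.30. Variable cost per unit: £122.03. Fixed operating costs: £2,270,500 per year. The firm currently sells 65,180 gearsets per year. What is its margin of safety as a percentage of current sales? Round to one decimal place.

Unit CM = price − variable cost = £212.30 − £122.03 = £90.27. Break-even units = £2,270,500 ÷ £90.27 = 25,152.32; break-even revenue = 25,152.32 × £212.30 = £5,339,837.71.
Current sales = 65,180 × £212.30 = £13,837,714.00.
Margin of safety = (£13,837,714.00 − £5,339,837.71) ÷ £13,837,714.00 = 61.4%.

61.4%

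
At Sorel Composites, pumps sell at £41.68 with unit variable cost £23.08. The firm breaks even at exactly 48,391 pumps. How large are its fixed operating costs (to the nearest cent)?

Contribution margin per unit = £41.68 − £23.08 = £18.60.
Fixed costs = break-even units × CM = 48,391 × £18.60 = £900,072.60.

£900,072.60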